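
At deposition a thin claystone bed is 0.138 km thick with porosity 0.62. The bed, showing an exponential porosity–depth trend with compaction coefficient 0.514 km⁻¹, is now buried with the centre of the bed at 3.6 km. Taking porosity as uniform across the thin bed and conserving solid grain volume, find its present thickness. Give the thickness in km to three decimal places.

Porosity at 3.6 km: phi = 0.62·exp(−0.514×3.6) = 0.0974
Solid-volume conservation: h(1−phi) = h₀(1−phi₀) ⇒ h = h₀·(1−phi₀)/(1−phi)
h = 0.138 × (1 − 0.62)/(1 − 0.0974) = 0.138 × 0.4210 = 0.0581 km

0.058 km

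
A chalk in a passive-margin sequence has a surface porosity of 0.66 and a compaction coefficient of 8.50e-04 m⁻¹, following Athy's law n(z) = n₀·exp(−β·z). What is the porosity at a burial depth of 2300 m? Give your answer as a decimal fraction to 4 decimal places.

Working in km (1 km = 1000 m; β in km⁻¹ = β in m⁻¹ × 1000):
n = n₀·exp(−β·z) = 0.66 × exp(−0.85 × 2.3) = 0.66 × exp(−1.955)
  = 0.66 × 0.1416 = 0.0934

0.0934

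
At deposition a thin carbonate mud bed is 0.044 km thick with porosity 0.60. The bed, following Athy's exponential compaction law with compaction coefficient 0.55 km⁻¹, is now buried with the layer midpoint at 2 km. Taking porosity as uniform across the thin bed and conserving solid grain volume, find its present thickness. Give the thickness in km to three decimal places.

0.022 km

Porosity at 2 km: phi = 0.6·exp(−0.55×2) = 0.1997
Solid-volume conservation: h(1−phi) = h₀(1−phi₀) ⇒ h = h₀·(1−phi₀)/(1−phi)
h = 0.044 × (1 − 0.6)/(1 − 0.1997) = 0.044 × 0.4998 = 0.0220 km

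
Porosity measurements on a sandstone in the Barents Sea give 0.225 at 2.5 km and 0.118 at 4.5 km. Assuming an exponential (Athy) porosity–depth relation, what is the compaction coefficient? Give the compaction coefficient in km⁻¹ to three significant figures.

0.323 km⁻¹

Athy: n(z) = n₀ e^(−βz) ⇒ n₁/n₂ = e^{β(z₂−z₁)} ⇒ β = ln(n₁/n₂)/(z₂−z₁)
β = ln(0.225/0.118) / (4.5 − 2.5) = ln(1.907) / 2 = 0.6454 / 2 = 0.3227 km⁻¹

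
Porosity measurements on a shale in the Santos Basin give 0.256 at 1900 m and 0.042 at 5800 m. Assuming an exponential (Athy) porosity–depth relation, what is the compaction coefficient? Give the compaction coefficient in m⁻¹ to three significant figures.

0.000463 m⁻¹

Working in km (1 km = 1000 m; β in km⁻¹ = β in m⁻¹ × 1000):
Athy: n(d) = n₀ e^(−βd) ⇒ n₁/n₂ = e^{β(d₂−d₁)} ⇒ β = ln(n₁/n₂)/(d₂−d₁)
β = ln(0.256/0.042) / (5.8 − 1.9) = ln(6.095) / 3.9 = 1.8075 / 3.9 = 0.4635 km⁻¹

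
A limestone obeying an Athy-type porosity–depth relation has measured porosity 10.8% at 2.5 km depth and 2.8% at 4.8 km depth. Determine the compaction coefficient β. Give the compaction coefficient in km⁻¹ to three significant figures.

Athy: φ(z) = φ₀ e^(−βz) ⇒ φ₁/φ₂ = e^{β(z₂−z₁)} ⇒ β = ln(φ₁/φ₂)/(z₂−z₁)
β = ln(0.108/0.028) / (4.8 − 2.5) = ln(3.857) / 2.3 = 1.3499 / 2.3 = 0.5869 km⁻¹

0.587 km⁻¹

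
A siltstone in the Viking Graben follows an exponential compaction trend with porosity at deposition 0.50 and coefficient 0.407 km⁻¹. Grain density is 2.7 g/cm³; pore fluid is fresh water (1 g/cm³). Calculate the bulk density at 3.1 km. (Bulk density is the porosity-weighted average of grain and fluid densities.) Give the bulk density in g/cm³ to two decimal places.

Porosity at depth: n = 0.5·exp(−0.407×3.1) = 0.5×0.2832 = 0.1416
Bulk density: ρ_b = (1−n)ρ_g + n·ρ_f = 0.8584×2.7 + 0.1416×1
       = 2.318 + 0.142 = 2.459 g/cm³

2.46 g/cm³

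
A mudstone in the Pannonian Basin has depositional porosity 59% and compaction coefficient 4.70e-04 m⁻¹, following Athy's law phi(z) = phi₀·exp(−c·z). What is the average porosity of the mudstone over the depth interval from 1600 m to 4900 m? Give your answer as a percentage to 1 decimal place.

Working in km (1 km = 1000 m; c in km⁻¹ = c in m⁻¹ × 1000):
⟨phi⟩ = (1/(z₂−z₁)) ∫ phi₀ e^(−cz) dz = phi₀·(e^(−c·z₁) − e^(−c·z₂)) / (c·(z₂−z₁))
e^(−0.47×1.6) = 0.4714; e^(−0.47×4.9) = 0.1000
⟨phi⟩ = 0.59 × (0.4714 − 0.1000) / (0.47 × 3.3) = 0.59 × 0.2395 = 0.1413

14.1%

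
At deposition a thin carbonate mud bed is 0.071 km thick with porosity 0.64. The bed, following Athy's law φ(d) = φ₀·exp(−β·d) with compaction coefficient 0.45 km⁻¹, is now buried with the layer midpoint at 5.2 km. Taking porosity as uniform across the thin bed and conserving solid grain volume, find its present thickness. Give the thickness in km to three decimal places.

Porosity at 5.2 km: φ = 0.64·exp(−0.45×5.2) = 0.0616
Solid-volume conservation: h(1−φ) = h₀(1−φ₀) ⇒ h = h₀·(1−φ₀)/(1−φ)
h = 0.071 × (1 − 0.64)/(1 − 0.0616) = 0.071 × 0.3837 = 0.0272 km

0.027 km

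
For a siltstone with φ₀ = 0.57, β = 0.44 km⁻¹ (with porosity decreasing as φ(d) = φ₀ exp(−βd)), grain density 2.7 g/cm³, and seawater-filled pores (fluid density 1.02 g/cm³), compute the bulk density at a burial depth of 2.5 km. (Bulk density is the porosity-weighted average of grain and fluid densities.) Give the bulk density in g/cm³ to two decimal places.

2.38 g/cm³

Porosity at depth: φ = 0.57·exp(−0.44×2.5) = 0.57×0.3329 = 0.1897
Bulk density: ρ_b = (1−φ)ρ_g + φ·ρ_f = 0.8103×2.7 + 0.1897×1.02
       = 2.188 + 0.194 = 2.381 g/cm³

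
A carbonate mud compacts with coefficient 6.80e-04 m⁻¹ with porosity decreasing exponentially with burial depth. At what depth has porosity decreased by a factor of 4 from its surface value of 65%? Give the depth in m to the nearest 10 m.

Working in km (1 km = 1000 m; c in km⁻¹ = c in m⁻¹ × 1000):
φ/φ₀ = 1/4 ⇒ exp(−c·z) = 1/4 ⇒ z = ln(4) / c
z = 1.3863 / 0.68 = 2.039 km

2040 m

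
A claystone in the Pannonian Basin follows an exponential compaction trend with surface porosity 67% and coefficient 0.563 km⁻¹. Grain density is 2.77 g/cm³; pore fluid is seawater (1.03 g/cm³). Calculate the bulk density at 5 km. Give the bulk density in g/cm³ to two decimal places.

2.70 g/cm³

Porosity at depth: phi = 0.67·exp(−0.563×5) = 0.67×0.0599 = 0.0401
Bulk density: ρ_b = (1−phi)ρ_g + phi·ρ_f = 0.9599×2.77 + 0.0401×1.03
       = 2.659 + 0.041 = 2.700 g/cm³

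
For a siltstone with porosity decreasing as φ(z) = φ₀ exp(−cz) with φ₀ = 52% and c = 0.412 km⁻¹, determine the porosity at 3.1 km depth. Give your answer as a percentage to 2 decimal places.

14.50%

φ = φ₀·exp(−c·z) = 0.52 × exp(−0.412 × 3.1) = 0.52 × exp(−1.277)
  = 0.52 × 0.2788 = 0.1450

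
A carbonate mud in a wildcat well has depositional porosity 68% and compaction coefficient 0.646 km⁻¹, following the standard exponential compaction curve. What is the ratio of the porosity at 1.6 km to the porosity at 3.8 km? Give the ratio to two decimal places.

phi(Z₁)/phi(Z₂) = e^(−k·Z₁)/e^(−k·Z₂) = e^{k(Z₂−Z₁)}
= exp(0.646 × 2.2) = exp(1.421) = 4.1421

4.14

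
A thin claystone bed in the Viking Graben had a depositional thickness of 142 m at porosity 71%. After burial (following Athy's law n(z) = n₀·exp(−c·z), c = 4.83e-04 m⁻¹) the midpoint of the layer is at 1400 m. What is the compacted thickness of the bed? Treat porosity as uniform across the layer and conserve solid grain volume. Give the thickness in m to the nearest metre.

64 m

Working in km (1 km = 1000 m; c in km⁻¹ = c in m⁻¹ × 1000):
Porosity at 1.4 km: n = 0.71·exp(−0.483×1.4) = 0.3611
Solid-volume conservation: h(1−n) = h₀(1−n₀) ⇒ h = h₀·(1−n₀)/(1−n)
h = 0.142 × (1 − 0.71)/(1 − 0.3611) = 0.142 × 0.4539 = 0.0645 km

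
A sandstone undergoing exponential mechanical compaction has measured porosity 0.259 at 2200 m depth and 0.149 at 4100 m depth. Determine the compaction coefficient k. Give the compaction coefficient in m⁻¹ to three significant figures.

0.000291 m⁻¹

Working in km (1 km = 1000 m; k in km⁻¹ = k in m⁻¹ × 1000):
Athy: n(d) = n₀ e^(−kd) ⇒ n₁/n₂ = e^{k(d₂−d₁)} ⇒ k = ln(n₁/n₂)/(d₂−d₁)
k = ln(0.259/0.149) / (4.1 − 2.2) = ln(1.738) / 1.9 = 0.5529 / 1.9 = 0.291 km⁻¹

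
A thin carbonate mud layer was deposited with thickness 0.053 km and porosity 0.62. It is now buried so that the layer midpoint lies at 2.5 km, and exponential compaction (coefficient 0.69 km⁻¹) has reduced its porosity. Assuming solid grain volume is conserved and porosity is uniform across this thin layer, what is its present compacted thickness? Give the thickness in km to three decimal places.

0.023 km

Porosity at 2.5 km: phi = 0.62·exp(−0.69×2.5) = 0.1105
Solid-volume conservation: h(1−phi) = h₀(1−phi₀) ⇒ h = h₀·(1−phi₀)/(1−phi)
h = 0.053 × (1 − 0.62)/(1 − 0.1105) = 0.053 × 0.4272 = 0.0226 km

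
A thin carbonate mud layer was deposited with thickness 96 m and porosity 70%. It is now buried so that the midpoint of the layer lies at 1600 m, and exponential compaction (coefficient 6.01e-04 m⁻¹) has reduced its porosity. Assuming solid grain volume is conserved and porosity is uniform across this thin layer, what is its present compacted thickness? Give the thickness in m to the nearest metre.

39 m

Working in km (1 km = 1000 m; c in km⁻¹ = c in m⁻¹ × 1000):
Porosity at 1.6 km: φ = 0.7·exp(−0.601×1.6) = 0.2676
Solid-volume conservation: h(1−φ) = h₀(1−φ₀) ⇒ h = h₀·(1−φ₀)/(1−φ)
h = 0.096 × (1 − 0.7)/(1 − 0.2676) = 0.096 × 0.4096 = 0.0393 km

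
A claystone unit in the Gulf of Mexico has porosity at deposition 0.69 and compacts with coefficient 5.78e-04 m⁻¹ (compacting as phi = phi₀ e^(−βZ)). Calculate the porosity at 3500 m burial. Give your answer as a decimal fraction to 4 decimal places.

Working in km (1 km = 1000 m; β in km⁻¹ = β in m⁻¹ × 1000):
phi = phi₀·exp(−β·Z) = 0.69 × exp(−0.578 × 3.5) = 0.69 × exp(−2.023)
  = 0.69 × 0.1323 = 0.0913

0.0913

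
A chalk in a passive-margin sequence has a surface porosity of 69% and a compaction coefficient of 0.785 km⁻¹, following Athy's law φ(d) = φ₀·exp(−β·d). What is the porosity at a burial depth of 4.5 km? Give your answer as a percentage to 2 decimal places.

2.02%

φ = φ₀·exp(−β·d) = 0.69 × exp(−0.785 × 4.5) = 0.69 × exp(−3.533)
  = 0.69 × 0.0292 = 0.0202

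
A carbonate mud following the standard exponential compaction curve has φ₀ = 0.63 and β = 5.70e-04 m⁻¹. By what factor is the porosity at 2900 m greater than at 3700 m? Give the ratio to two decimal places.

1.58

Working in km (1 km = 1000 m; β in km⁻¹ = β in m⁻¹ × 1000):
φ(d₁)/φ(d₂) = e^(−β·d₁)/e^(−β·d₂) = e^{β(d₂−d₁)}
= exp(0.57 × 0.8) = exp(0.456) = 1.5778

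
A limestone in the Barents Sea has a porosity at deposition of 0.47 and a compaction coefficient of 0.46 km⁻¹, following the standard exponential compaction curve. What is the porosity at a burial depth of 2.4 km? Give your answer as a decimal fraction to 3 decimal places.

n = n₀·exp(−c·Z) = 0.47 × exp(−0.46 × 2.4) = 0.47 × exp(−1.104)
  = 0.47 × 0.3315 = 0.1558

0.156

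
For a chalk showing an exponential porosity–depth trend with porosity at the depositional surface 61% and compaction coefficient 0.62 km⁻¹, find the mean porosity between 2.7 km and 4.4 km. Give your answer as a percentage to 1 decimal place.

⟨φ⟩ = (1/(z₂−z₁)) ∫ φ₀ e^(−cz) dz = φ₀·(e^(−c·z₁) − e^(−c·z₂)) / (c·(z₂−z₁))
e^(−0.62×2.7) = 0.1875; e^(−0.62×4.4) = 0.0653
⟨φ⟩ = 0.61 × (0.1875 − 0.0653) / (0.62 × 1.7) = 0.61 × 0.1159 = 0.0707

7.1%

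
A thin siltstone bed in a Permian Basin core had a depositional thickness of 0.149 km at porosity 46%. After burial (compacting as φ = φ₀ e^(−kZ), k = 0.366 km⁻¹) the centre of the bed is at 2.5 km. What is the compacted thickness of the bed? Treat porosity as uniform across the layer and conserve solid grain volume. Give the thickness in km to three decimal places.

0.099 km

Porosity at 2.5 km: φ = 0.46·exp(−0.366×2.5) = 0.1842
Solid-volume conservation: h(1−φ) = h₀(1−φ₀) ⇒ h = h₀·(1−φ₀)/(1−φ)
h = 0.149 × (1 − 0.46)/(1 − 0.1842) = 0.149 × 0.6620 = 0.0986 km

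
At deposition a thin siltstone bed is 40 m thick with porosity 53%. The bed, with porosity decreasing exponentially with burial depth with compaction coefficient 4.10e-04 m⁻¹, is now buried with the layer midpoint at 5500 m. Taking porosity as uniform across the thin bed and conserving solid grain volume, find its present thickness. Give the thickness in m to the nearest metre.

Working in km (1 km = 1000 m; k in km⁻¹ = k in m⁻¹ × 1000):
Porosity at 5.5 km: φ = 0.53·exp(−0.41×5.5) = 0.0556
Solid-volume conservation: h(1−φ) = h₀(1−φ₀) ⇒ h = h₀·(1−φ₀)/(1−φ)
h = 0.04 × (1 − 0.53)/(1 − 0.0556) = 0.04 × 0.4977 = 0.0199 km

20 m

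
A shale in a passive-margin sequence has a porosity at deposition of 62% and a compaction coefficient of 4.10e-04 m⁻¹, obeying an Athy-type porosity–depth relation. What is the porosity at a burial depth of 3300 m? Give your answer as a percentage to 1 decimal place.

Working in km (1 km = 1000 m; k in km⁻¹ = k in m⁻¹ × 1000):
φ = φ₀·exp(−k·d) = 0.62 × exp(−0.41 × 3.3) = 0.62 × exp(−1.353)
  = 0.62 × 0.2585 = 0.1602

16.0%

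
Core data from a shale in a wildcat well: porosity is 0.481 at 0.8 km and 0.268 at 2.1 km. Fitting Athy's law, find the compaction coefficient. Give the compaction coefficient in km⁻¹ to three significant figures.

Athy: n(z) = n₀ e^(−cz) ⇒ n₁/n₂ = e^{c(z₂−z₁)} ⇒ c = ln(n₁/n₂)/(z₂−z₁)
c = ln(0.481/0.268) / (2.1 − 0.8) = ln(1.795) / 1.3 = 0.5849 / 1.3 = 0.4499 km⁻¹

0.450 km⁻¹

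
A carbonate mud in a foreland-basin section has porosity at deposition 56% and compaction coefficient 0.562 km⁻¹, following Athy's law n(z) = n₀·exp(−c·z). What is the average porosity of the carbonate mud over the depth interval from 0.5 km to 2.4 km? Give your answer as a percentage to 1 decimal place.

26.0%

⟨n⟩ = (1/(z₂−z₁)) ∫ n₀ e^(−cz) dz = n₀·(e^(−c·z₁) − e^(−c·z₂)) / (c·(z₂−z₁))
e^(−0.562×0.5) = 0.7550; e^(−0.562×2.4) = 0.2596
⟨n⟩ = 0.56 × (0.7550 − 0.2596) / (0.562 × 1.9) = 0.56 × 0.4640 = 0.2598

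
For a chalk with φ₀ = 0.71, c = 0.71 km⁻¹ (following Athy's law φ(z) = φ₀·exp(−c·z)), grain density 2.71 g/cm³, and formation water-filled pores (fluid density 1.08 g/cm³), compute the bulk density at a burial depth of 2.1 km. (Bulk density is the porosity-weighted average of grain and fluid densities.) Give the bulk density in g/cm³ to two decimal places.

Porosity at depth: φ = 0.71·exp(−0.71×2.1) = 0.71×0.2251 = 0.1599
Bulk density: ρ_b = (1−φ)ρ_g + φ·ρ_f = 0.8401×2.71 + 0.1599×1.08
       = 2.277 + 0.173 = 2.449 g/cm³

2.45 g/cm³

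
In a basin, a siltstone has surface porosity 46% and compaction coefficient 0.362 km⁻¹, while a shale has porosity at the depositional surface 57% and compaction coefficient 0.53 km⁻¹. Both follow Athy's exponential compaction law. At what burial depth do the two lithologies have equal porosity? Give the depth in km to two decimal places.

Set phi₀ₐ e^(−cₐz) = phi₀ᵦ e^(−cᵦz) ⇒ ln(phi₀ₐ/phi₀ᵦ) = (cₐ − cᵦ)·z
z = ln(0.46/0.57) / (0.362 − 0.53) = -0.2144 / -0.168 = 1.276 km

1.28 km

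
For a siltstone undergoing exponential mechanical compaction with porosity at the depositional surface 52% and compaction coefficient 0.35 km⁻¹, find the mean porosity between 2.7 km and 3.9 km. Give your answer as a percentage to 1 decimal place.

⟨phi⟩ = (1/(Z₂−Z₁)) ∫ phi₀ e^(−kZ) dZ = phi₀·(e^(−k·Z₁) − e^(−k·Z₂)) / (k·(Z₂−Z₁))
e^(−0.35×2.7) = 0.3887; e^(−0.35×3.9) = 0.2554
⟨phi⟩ = 0.52 × (0.3887 − 0.2554) / (0.35 × 1.2) = 0.52 × 0.3174 = 0.1650

16.5%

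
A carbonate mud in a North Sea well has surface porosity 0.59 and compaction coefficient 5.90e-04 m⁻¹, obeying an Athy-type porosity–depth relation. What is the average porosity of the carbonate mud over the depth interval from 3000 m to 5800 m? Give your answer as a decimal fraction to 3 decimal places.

0.049

Working in km (1 km = 1000 m; c in km⁻¹ = c in m⁻¹ × 1000):
⟨n⟩ = (1/(Z₂−Z₁)) ∫ n₀ e^(−cZ) dZ = n₀·(e^(−c·Z₁) − e^(−c·Z₂)) / (c·(Z₂−Z₁))
e^(−0.59×3) = 0.1703; e^(−0.59×5.8) = 0.0326
⟨n⟩ = 0.59 × (0.1703 − 0.0326) / (0.59 × 2.8) = 0.59 × 0.0833 = 0.0492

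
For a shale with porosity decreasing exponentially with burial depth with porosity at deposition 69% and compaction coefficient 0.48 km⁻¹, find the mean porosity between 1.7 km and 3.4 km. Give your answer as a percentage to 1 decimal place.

20.9%

⟨φ⟩ = (1/(d₂−d₁)) ∫ φ₀ e^(−kd) dd = φ₀·(e^(−k·d₁) − e^(−k·d₂)) / (k·(d₂−d₁))
e^(−0.48×1.7) = 0.4422; e^(−0.48×3.4) = 0.1955
⟨φ⟩ = 0.69 × (0.4422 − 0.1955) / (0.48 × 1.7) = 0.69 × 0.3023 = 0.2086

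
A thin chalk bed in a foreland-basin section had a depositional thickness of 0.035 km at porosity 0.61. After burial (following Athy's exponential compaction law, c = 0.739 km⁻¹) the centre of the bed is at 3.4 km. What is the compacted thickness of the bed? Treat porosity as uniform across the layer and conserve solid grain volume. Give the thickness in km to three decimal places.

0.014 km

Porosity at 3.4 km: n = 0.61·exp(−0.739×3.4) = 0.0494
Solid-volume conservation: h(1−n) = h₀(1−n₀) ⇒ h = h₀·(1−n₀)/(1−n)
h = 0.035 × (1 − 0.61)/(1 − 0.0494) = 0.035 × 0.4103 = 0.0144 km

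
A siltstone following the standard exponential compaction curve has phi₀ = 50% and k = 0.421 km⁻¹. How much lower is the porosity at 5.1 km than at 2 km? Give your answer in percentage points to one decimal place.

15.7 percentage points

phi(2) = 0.5·e^(−0.421×2) = 0.2154
phi(5.1) = 0.5·e^(−0.421×5.1) = 0.0584
Δphi = 0.2154 − 0.0584 = 0.1570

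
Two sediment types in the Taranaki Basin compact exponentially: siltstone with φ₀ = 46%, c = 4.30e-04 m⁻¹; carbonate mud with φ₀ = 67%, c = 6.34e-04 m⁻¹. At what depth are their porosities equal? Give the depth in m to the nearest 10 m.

Working in km (1 km = 1000 m; c in km⁻¹ = c in m⁻¹ × 1000):
Set φ₀ₐ e^(−cₐz) = φ₀ᵦ e^(−cᵦz) ⇒ ln(φ₀ₐ/φ₀ᵦ) = (cₐ − cᵦ)·z
z = ln(0.46/0.67) / (0.43 − 0.634) = -0.3761 / -0.204 = 1.843 km

1840 m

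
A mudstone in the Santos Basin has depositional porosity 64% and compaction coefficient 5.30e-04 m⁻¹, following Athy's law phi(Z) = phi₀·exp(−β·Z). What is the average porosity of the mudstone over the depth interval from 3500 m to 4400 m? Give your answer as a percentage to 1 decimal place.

Working in km (1 km = 1000 m; β in km⁻¹ = β in m⁻¹ × 1000):
⟨phi⟩ = (1/(Z₂−Z₁)) ∫ phi₀ e^(−βZ) dZ = phi₀·(e^(−β·Z₁) − e^(−β·Z₂)) / (β·(Z₂−Z₁))
e^(−0.53×3.5) = 0.1565; e^(−0.53×4.4) = 0.0971
⟨phi⟩ = 0.64 × (0.1565 − 0.0971) / (0.53 × 0.9) = 0.64 × 0.1244 = 0.0796

8.0%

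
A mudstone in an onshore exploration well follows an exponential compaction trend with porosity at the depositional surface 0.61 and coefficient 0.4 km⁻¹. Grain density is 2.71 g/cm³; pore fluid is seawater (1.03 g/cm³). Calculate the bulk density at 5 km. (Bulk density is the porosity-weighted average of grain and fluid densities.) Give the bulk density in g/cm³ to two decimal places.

Porosity at depth: n = 0.61·exp(−0.4×5) = 0.61×0.1353 = 0.0826
Bulk density: ρ_b = (1−n)ρ_g + n·ρ_f = 0.9174×2.71 + 0.0826×1.03
       = 2.486 + 0.085 = 2.571 g/cm³

2.57 g/cm³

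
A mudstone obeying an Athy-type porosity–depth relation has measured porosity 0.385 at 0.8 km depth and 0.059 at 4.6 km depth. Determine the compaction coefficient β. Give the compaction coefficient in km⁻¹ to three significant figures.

Athy: phi(Z) = phi₀ e^(−βZ) ⇒ phi₁/phi₂ = e^{β(Z₂−Z₁)} ⇒ β = ln(phi₁/phi₂)/(Z₂−Z₁)
β = ln(0.385/0.059) / (4.6 − 0.8) = ln(6.525) / 3.8 = 1.8757 / 3.8 = 0.4936 km⁻¹

0.494 km⁻¹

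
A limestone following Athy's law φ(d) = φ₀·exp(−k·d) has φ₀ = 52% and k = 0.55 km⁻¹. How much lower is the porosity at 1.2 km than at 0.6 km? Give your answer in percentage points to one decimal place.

10.5 percentage points

φ(0.6) = 0.52·e^(−0.55×0.6) = 0.3738
φ(1.2) = 0.52·e^(−0.55×1.2) = 0.2688
Δφ = 0.3738 − 0.2688 = 0.1051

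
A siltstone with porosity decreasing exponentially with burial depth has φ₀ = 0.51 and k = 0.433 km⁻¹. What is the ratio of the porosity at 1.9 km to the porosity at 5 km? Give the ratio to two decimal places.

3.83

φ(d₁)/φ(d₂) = e^(−k·d₁)/e^(−k·d₂) = e^{k(d₂−d₁)}
= exp(0.433 × 3.1) = exp(1.342) = 3.8278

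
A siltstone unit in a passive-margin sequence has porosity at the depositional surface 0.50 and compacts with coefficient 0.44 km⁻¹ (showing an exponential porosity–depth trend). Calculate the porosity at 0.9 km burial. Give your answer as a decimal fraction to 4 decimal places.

phi = phi₀·exp(−c·Z) = 0.5 × exp(−0.44 × 0.9) = 0.5 × exp(−0.396)
  = 0.5 × 0.6730 = 0.3365

0.3365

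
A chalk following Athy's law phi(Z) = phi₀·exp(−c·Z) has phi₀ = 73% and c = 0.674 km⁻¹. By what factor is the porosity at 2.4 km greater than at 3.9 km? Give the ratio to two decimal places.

phi(Z₁)/phi(Z₂) = e^(−c·Z₁)/e^(−c·Z₂) = e^{c(Z₂−Z₁)}
= exp(0.674 × 1.5) = exp(1.011) = 2.7483

2.75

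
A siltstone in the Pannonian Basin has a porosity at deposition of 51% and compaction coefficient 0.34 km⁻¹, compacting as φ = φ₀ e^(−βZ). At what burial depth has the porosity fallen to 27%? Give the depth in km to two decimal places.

1.87 km

Invert Athy's law: Z = ln(φ₀/φ) / β
Z = ln(0.51/0.27) / 0.34 = ln(1.889) / 0.34 = 0.6360 / 0.34 = 1.871 km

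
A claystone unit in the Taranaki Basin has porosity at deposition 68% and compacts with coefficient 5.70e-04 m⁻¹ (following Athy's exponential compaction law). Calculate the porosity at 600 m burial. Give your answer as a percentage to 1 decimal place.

48.3%

Working in km (1 km = 1000 m; β in km⁻¹ = β in m⁻¹ × 1000):
φ = φ₀·exp(−β·d) = 0.68 × exp(−0.57 × 0.6) = 0.68 × exp(−0.342)
  = 0.68 × 0.7103 = 0.4830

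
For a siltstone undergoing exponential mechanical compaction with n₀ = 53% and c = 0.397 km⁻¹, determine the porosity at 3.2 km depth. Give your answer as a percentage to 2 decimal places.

n = n₀·exp(−c·Z) = 0.53 × exp(−0.397 × 3.2) = 0.53 × exp(−1.27)
  = 0.53 × 0.2807 = 0.1488

14.88%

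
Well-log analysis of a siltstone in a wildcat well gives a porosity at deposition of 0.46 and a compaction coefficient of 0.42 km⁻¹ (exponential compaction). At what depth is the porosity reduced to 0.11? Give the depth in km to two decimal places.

3.41 km

Invert Athy's law: d = ln(φ₀/φ) / k
d = ln(0.46/0.11) / 0.42 = ln(4.182) / 0.42 = 1.4307 / 0.42 = 3.407 km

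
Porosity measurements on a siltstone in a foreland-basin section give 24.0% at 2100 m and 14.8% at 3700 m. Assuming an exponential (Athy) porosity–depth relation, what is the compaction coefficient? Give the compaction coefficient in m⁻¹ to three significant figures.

Working in km (1 km = 1000 m; c in km⁻¹ = c in m⁻¹ × 1000):
Athy: n(Z) = n₀ e^(−cZ) ⇒ n₁/n₂ = e^{c(Z₂−Z₁)} ⇒ c = ln(n₁/n₂)/(Z₂−Z₁)
c = ln(0.24/0.148) / (3.7 − 2.1) = ln(1.622) / 1.6 = 0.4834 / 1.6 = 0.3021 km⁻¹

0.000302 m⁻¹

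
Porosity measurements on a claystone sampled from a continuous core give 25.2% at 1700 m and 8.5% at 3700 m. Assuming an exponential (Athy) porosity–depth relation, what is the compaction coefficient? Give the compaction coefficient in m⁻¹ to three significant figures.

Working in km (1 km = 1000 m; k in km⁻¹ = k in m⁻¹ × 1000):
Athy: phi(d) = phi₀ e^(−kd) ⇒ phi₁/phi₂ = e^{k(d₂−d₁)} ⇒ k = ln(phi₁/phi₂)/(d₂−d₁)
k = ln(0.252/0.085) / (3.7 − 1.7) = ln(2.965) / 2 = 1.0868 / 2 = 0.5434 km⁻¹

0.000543 m⁻¹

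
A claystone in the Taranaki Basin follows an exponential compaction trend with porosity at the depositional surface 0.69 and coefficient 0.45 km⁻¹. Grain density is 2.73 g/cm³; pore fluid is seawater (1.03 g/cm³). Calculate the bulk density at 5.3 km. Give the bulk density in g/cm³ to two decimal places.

Porosity at depth: n = 0.69·exp(−0.45×5.3) = 0.69×0.0921 = 0.0635
Bulk density: ρ_b = (1−n)ρ_g + n·ρ_f = 0.9365×2.73 + 0.0635×1.03
       = 2.557 + 0.065 = 2.622 g/cm³

2.62 g/cm³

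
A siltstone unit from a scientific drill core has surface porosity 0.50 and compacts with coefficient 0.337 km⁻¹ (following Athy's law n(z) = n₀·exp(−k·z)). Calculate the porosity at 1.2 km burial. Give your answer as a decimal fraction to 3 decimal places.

n = n₀·exp(−k·z) = 0.5 × exp(−0.337 × 1.2) = 0.5 × exp(−0.4044)
  = 0.5 × 0.6674 = 0.3337

0.334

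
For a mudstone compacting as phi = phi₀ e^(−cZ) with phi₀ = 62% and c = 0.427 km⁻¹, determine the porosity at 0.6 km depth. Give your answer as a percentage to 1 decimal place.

phi = phi₀·exp(−c·Z) = 0.62 × exp(−0.427 × 0.6) = 0.62 × exp(−0.2562)
  = 0.62 × 0.7740 = 0.4799

48.0%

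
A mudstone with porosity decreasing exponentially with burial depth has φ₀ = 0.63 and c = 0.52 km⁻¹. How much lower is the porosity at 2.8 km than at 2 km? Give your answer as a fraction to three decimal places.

φ(2) = 0.63·e^(−0.52×2) = 0.2227
φ(2.8) = 0.63·e^(−0.52×2.8) = 0.1469
Δφ = 0.2227 − 0.1469 = 0.0758

0.076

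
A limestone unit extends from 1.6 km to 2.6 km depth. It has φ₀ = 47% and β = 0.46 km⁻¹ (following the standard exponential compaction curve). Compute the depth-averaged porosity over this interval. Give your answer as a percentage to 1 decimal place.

18.0%

⟨φ⟩ = (1/(d₂−d₁)) ∫ φ₀ e^(−βd) dd = φ₀·(e^(−β·d₁) − e^(−β·d₂)) / (β·(d₂−d₁))
e^(−0.46×1.6) = 0.4790; e^(−0.46×2.6) = 0.3024
⟨φ⟩ = 0.47 × (0.4790 − 0.3024) / (0.46 × 1) = 0.47 × 0.3840 = 0.1805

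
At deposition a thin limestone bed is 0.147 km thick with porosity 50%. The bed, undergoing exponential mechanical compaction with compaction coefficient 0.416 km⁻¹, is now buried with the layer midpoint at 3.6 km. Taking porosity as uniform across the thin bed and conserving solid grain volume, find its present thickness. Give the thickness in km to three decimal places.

0.083 km

Porosity at 3.6 km: n = 0.5·exp(−0.416×3.6) = 0.1118
Solid-volume conservation: h(1−n) = h₀(1−n₀) ⇒ h = h₀·(1−n₀)/(1−n)
h = 0.147 × (1 − 0.5)/(1 − 0.1118) = 0.147 × 0.5630 = 0.0828 km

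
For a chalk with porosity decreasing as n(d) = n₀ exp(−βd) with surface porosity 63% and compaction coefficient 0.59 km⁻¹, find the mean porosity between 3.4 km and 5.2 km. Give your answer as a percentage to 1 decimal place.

⟨n⟩ = (1/(d₂−d₁)) ∫ n₀ e^(−βd) dd = n₀·(e^(−β·d₁) − e^(−β·d₂)) / (β·(d₂−d₁))
e^(−0.59×3.4) = 0.1345; e^(−0.59×5.2) = 0.0465
⟨n⟩ = 0.63 × (0.1345 − 0.0465) / (0.59 × 1.8) = 0.63 × 0.0829 = 0.0522

5.2%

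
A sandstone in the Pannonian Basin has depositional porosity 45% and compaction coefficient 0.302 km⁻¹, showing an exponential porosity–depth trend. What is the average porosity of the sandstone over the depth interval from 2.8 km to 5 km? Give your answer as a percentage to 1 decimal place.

14.1%

⟨n⟩ = (1/(d₂−d₁)) ∫ n₀ e^(−kd) dd = n₀·(e^(−k·d₁) − e^(−k·d₂)) / (k·(d₂−d₁))
e^(−0.302×2.8) = 0.4293; e^(−0.302×5) = 0.2209
⟨n⟩ = 0.45 × (0.4293 − 0.2209) / (0.302 × 2.2) = 0.45 × 0.3137 = 0.1411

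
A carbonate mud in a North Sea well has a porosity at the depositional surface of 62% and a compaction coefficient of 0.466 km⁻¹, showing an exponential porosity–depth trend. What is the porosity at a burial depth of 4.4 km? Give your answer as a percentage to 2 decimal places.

phi = phi₀·exp(−β·Z) = 0.62 × exp(−0.466 × 4.4) = 0.62 × exp(−2.05)
  = 0.62 × 0.1287 = 0.0798

7.98%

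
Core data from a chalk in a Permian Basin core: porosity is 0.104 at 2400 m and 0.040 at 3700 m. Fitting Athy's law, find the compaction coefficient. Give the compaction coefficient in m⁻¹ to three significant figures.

Working in km (1 km = 1000 m; k in km⁻¹ = k in m⁻¹ × 1000):
Athy: n(d) = n₀ e^(−kd) ⇒ n₁/n₂ = e^{k(d₂−d₁)} ⇒ k = ln(n₁/n₂)/(d₂−d₁)
k = ln(0.104/0.04) / (3.7 − 2.4) = ln(2.6) / 1.3 = 0.9555 / 1.3 = 0.735 km⁻¹

0.000735 m⁻¹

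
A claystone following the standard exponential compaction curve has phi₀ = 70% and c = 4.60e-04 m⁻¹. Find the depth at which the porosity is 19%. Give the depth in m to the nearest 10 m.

Working in km (1 km = 1000 m; c in km⁻¹ = c in m⁻¹ × 1000):
Invert Athy's law: d = ln(phi₀/phi) / c
d = ln(0.7/0.19) / 0.46 = ln(3.684) / 0.46 = 1.3041 / 0.46 = 2.835 km

2830 m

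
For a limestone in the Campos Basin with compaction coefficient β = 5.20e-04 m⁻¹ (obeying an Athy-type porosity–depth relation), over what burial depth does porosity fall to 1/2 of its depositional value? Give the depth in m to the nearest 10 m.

Working in km (1 km = 1000 m; β in km⁻¹ = β in m⁻¹ × 1000):
n/n₀ = 1/2 ⇒ exp(−β·z) = 1/2 ⇒ z = ln(2) / β
z = 0.6931 / 0.52 = 1.333 km

1330 m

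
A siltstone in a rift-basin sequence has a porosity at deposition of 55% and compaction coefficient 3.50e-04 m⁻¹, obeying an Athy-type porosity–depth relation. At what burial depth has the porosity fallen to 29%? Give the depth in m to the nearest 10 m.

1830 m

Working in km (1 km = 1000 m; β in km⁻¹ = β in m⁻¹ × 1000):
Invert Athy's law: z = ln(φ₀/φ) / β
z = ln(0.55/0.29) / 0.35 = ln(1.897) / 0.35 = 0.6400 / 0.35 = 1.829 km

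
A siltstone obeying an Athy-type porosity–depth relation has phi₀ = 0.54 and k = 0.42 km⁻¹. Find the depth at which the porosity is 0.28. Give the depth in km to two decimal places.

Invert Athy's law: d = ln(phi₀/phi) / k
d = ln(0.54/0.28) / 0.42 = ln(1.929) / 0.42 = 0.6568 / 0.42 = 1.564 km

1.56 km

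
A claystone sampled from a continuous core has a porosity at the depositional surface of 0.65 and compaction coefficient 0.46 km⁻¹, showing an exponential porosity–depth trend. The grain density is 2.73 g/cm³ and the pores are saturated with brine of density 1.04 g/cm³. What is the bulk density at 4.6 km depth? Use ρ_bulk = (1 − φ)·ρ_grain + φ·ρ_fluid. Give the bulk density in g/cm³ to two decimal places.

2.60 g/cm³

Porosity at depth: phi = 0.65·exp(−0.46×4.6) = 0.65×0.1205 = 0.0783
Bulk density: ρ_b = (1−phi)ρ_g + phi·ρ_f = 0.9217×2.73 + 0.0783×1.04
       = 2.516 + 0.081 = 2.598 g/cm³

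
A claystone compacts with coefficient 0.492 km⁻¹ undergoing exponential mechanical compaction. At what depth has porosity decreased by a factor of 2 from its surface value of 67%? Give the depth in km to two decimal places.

phi/phi₀ = 1/2 ⇒ exp(−k·Z) = 1/2 ⇒ Z = ln(2) / k
Z = 0.6931 / 0.492 = 1.409 km

1.41 km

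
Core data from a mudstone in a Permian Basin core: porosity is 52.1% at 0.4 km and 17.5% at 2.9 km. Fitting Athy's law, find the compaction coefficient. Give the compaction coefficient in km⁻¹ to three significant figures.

Athy: n(z) = n₀ e^(−kz) ⇒ n₁/n₂ = e^{k(z₂−z₁)} ⇒ k = ln(n₁/n₂)/(z₂−z₁)
k = ln(0.521/0.175) / (2.9 − 0.4) = ln(2.977) / 2.5 = 1.0910 / 2.5 = 0.4364 km⁻¹

0.436 km⁻¹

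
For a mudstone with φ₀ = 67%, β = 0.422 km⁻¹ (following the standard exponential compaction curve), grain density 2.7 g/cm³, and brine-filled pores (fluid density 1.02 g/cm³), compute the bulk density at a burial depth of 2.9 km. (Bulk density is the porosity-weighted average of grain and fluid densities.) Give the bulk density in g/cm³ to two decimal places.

Porosity at depth: φ = 0.67·exp(−0.422×2.9) = 0.67×0.2941 = 0.1971
Bulk density: ρ_b = (1−φ)ρ_g + φ·ρ_f = 0.8029×2.7 + 0.1971×1.02
       = 2.168 + 0.201 = 2.369 g/cm³

2.37 g/cm³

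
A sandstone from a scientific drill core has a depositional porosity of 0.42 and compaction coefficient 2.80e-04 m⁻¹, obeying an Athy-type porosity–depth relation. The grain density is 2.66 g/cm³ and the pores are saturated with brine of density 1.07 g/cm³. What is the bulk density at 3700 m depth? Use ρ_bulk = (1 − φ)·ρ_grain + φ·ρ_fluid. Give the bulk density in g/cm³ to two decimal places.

Working in km (1 km = 1000 m; β in km⁻¹ = β in m⁻¹ × 1000):
Porosity at depth: phi = 0.42·exp(−0.28×3.7) = 0.42×0.3549 = 0.1490
Bulk density: ρ_b = (1−phi)ρ_g + phi·ρ_f = 0.8510×2.66 + 0.1490×1.07
       = 2.264 + 0.159 = 2.423 g/cm³

2.42 g/cm³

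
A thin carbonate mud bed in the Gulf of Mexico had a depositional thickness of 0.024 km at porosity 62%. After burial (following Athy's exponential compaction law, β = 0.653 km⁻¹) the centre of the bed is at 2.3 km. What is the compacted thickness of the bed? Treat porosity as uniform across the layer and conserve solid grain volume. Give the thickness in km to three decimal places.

0.011 km

Porosity at 2.3 km: n = 0.62·exp(−0.653×2.3) = 0.1381
Solid-volume conservation: h(1−n) = h₀(1−n₀) ⇒ h = h₀·(1−n₀)/(1−n)
h = 0.024 × (1 − 0.62)/(1 − 0.1381) = 0.024 × 0.4409 = 0.0106 km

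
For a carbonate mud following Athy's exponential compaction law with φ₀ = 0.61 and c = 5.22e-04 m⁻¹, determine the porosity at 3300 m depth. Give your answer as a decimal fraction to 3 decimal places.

Working in km (1 km = 1000 m; c in km⁻¹ = c in m⁻¹ × 1000):
φ = φ₀·exp(−c·z) = 0.61 × exp(−0.522 × 3.3) = 0.61 × exp(−1.723)
  = 0.61 × 0.1786 = 0.1089

0.109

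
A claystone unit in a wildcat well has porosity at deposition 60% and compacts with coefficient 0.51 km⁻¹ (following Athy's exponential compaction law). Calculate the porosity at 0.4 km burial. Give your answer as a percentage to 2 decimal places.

48.93%

phi = phi₀·exp(−β·z) = 0.6 × exp(−0.51 × 0.4) = 0.6 × exp(−0.204)
  = 0.6 × 0.8155 = 0.4893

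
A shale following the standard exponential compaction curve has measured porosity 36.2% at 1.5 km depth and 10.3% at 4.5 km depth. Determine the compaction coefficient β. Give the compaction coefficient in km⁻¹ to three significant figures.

Athy: n(Z) = n₀ e^(−βZ) ⇒ n₁/n₂ = e^{β(Z₂−Z₁)} ⇒ β = ln(n₁/n₂)/(Z₂−Z₁)
β = ln(0.362/0.103) / (4.5 − 1.5) = ln(3.515) / 3 = 1.2569 / 3 = 0.419 km⁻¹

0.419 km⁻¹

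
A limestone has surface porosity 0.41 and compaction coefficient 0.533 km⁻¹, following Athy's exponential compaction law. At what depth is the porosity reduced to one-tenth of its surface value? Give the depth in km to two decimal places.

4.32 km

φ/φ₀ = 1/10 ⇒ exp(−β·Z) = 1/10 ⇒ Z = ln(10) / β
Z = 2.3026 / 0.533 = 4.320 km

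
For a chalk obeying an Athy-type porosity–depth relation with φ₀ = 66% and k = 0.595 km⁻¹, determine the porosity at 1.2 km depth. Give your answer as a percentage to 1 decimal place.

32.3%

φ = φ₀·exp(−k·z) = 0.66 × exp(−0.595 × 1.2) = 0.66 × exp(−0.714)
  = 0.66 × 0.4897 = 0.3232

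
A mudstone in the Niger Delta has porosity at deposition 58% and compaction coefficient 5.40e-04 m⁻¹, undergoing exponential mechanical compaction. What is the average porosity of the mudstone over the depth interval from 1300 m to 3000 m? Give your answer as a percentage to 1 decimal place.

18.8%

Working in km (1 km = 1000 m; c in km⁻¹ = c in m⁻¹ × 1000):
⟨φ⟩ = (1/(Z₂−Z₁)) ∫ φ₀ e^(−cZ) dZ = φ₀·(e^(−c·Z₁) − e^(−c·Z₂)) / (c·(Z₂−Z₁))
e^(−0.54×1.3) = 0.4956; e^(−0.54×3) = 0.1979
⟨φ⟩ = 0.58 × (0.4956 − 0.1979) / (0.54 × 1.7) = 0.58 × 0.3243 = 0.1881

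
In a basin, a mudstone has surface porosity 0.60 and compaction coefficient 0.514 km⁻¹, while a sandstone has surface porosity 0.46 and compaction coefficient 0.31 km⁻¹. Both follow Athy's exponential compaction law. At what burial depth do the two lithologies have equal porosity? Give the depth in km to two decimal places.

Set φ₀ₐ e^(−cₐd) = φ₀ᵦ e^(−cᵦd) ⇒ ln(φ₀ₐ/φ₀ᵦ) = (cₐ − cᵦ)·d
d = ln(0.6/0.46) / (0.514 − 0.31) = 0.2657 / 0.204 = 1.302 km

1.30 km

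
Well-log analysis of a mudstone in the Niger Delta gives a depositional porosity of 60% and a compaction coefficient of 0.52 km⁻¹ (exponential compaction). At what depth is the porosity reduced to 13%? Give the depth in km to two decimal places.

2.94 km

Invert Athy's law: Z = ln(φ₀/φ) / β
Z = ln(0.6/0.13) / 0.52 = ln(4.615) / 0.52 = 1.5294 / 0.52 = 2.941 km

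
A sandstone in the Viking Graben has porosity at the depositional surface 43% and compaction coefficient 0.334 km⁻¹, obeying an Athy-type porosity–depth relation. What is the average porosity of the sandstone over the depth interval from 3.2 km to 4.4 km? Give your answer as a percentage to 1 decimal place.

12.2%

⟨n⟩ = (1/(d₂−d₁)) ∫ n₀ e^(−kd) dd = n₀·(e^(−k·d₁) − e^(−k·d₂)) / (k·(d₂−d₁))
e^(−0.334×3.2) = 0.3434; e^(−0.334×4.4) = 0.2300
⟨n⟩ = 0.43 × (0.3434 − 0.2300) / (0.334 × 1.2) = 0.43 × 0.2829 = 0.1217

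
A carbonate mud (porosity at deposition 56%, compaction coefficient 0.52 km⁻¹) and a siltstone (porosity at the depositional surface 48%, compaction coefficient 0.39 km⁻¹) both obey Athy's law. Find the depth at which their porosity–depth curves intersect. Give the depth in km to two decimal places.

1.19 km

Set phi₀ₐ e^(−cₐd) = phi₀ᵦ e^(−cᵦd) ⇒ ln(phi₀ₐ/phi₀ᵦ) = (cₐ − cᵦ)·d
d = ln(0.56/0.48) / (0.52 − 0.39) = 0.1542 / 0.13 = 1.186 km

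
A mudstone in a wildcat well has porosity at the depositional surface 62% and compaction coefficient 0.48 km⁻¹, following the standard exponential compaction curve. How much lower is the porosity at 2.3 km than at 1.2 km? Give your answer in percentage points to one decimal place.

phi(1.2) = 0.62·e^(−0.48×1.2) = 0.3485
phi(2.3) = 0.62·e^(−0.48×2.3) = 0.2056
Δphi = 0.3485 − 0.2056 = 0.1430

14.3 percentage points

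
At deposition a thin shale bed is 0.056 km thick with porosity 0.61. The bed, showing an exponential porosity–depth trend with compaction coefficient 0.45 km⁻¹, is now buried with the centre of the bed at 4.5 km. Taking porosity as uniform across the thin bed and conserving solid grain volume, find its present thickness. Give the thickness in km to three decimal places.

0.024 km

Porosity at 4.5 km: phi = 0.61·exp(−0.45×4.5) = 0.0805
Solid-volume conservation: h(1−phi) = h₀(1−phi₀) ⇒ h = h₀·(1−phi₀)/(1−phi)
h = 0.056 × (1 − 0.61)/(1 − 0.0805) = 0.056 × 0.4242 = 0.0238 km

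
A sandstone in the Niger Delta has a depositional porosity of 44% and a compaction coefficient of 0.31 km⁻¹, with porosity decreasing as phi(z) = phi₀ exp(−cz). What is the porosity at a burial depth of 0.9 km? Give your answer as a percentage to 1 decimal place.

phi = phi₀·exp(−c·z) = 0.44 × exp(−0.31 × 0.9) = 0.44 × exp(−0.279)
  = 0.44 × 0.7565 = 0.3329

33.3%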